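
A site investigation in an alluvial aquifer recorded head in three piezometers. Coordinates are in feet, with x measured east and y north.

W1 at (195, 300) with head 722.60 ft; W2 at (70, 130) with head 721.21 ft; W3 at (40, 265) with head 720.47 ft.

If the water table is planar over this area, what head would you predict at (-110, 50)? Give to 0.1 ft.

718.8 ft

Differences from W1: to W2 (Δx, Δy, Δh) = (-125, -170, -1.39); to W3 = (-155, -35, -2.13).
Solve a·Δx + b·Δy = Δh: det = (-125)·(-35) − (-155)·(-170) = -21975.
∂h/∂x = [(-1.39)·(-35) − (-2.13)·(-170)] / -21975 = +0.01426
∂h/∂y = [(-125)·(-2.13) − (-155)·(-1.39)] / -21975 = -0.002312
h(-110, 50) = 722.60 + (+0.01426)·(-305) + (-0.002312)·(-250) = 722.60 -4.351 +0.578 = 718.827 ft.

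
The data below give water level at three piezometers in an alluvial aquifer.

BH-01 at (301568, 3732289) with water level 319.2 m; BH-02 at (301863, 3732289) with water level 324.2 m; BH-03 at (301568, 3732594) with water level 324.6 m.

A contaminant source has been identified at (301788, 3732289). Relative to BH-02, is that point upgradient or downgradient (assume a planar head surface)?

downgradient

∂h/∂x = (324.2 − 319.2) / (301863 − 301568) = +0.01695
∂h/∂y = (324.6 − 319.2) / (3732594 − 3732289) = +0.01770
Head at (301788, 3732289) = 319.2 + (+0.01695)·(220) + (+0.01770)·(0) = 322.93 m.
That is lower than the 324.2 m at BH-02, so the point is downgradient.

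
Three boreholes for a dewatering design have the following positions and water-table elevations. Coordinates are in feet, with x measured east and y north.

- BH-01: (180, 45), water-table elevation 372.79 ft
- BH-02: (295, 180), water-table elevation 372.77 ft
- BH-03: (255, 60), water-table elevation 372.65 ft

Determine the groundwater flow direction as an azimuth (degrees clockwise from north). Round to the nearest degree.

128°

Three-point gradient (reference BH-01): Δ to BH-02 = (115, 135, -0.02), Δ to BH-03 = (75, 15, -0.14).
∂h/∂x = -0.002214, ∂h/∂y = +0.001738 (det = -8400).
Flow direction (−∇h) has components (+0.002214 E, -0.001738 N).
Azimuth = atan2(E, N) = atan2(+0.002214, -0.001738) = 128.1° ≈ 128°.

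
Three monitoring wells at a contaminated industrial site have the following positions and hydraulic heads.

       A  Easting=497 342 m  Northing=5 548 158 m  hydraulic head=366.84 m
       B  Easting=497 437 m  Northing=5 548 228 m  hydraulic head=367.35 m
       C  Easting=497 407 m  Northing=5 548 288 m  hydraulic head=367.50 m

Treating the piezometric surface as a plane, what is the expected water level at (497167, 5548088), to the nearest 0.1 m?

366.1 m

Taking A as reference: B−A = (95, 70, +0.51); C−A = (65, 130, +0.66).
Solve a·Δx + b·Δy = Δh: det = 95·130 − 65·70 = 7800.
∂h/∂x = [(+0.51)·130 − (+0.66)·70] / 7800 = +0.002577
∂h/∂y = [95·(+0.66) − 65·(+0.51)] / 7800 = +0.003788
h(497167, 5548088) = 366.84 + (+0.002577)·(-175) + (+0.003788)·(-70) = 366.84 -0.451 -0.265 = 366.124 m.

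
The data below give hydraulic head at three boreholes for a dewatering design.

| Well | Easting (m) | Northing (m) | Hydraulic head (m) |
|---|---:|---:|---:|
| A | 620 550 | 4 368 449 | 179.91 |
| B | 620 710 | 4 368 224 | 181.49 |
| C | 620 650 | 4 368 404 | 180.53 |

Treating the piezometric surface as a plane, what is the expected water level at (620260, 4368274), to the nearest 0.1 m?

Differences from A: to B (Δx, Δy, Δh) = (160, -225, +1.58); to C = (100, -45, +0.62).
Solve a·Δx + b·Δy = Δh: det = 160·(-45) − 100·(-225) = 15300.
∂h/∂x = [(+1.58)·(-45) − (+0.62)·(-225)] / 15300 = +0.004471
∂h/∂y = [160·(+0.62) − 100·(+1.58)] / 15300 = -0.003843
h(620260, 4368274) = 179.91 + (+0.004471)·(-290) + (-0.003843)·(-175) = 179.91 -1.296 +0.673 = 179.286 m.

179.3 m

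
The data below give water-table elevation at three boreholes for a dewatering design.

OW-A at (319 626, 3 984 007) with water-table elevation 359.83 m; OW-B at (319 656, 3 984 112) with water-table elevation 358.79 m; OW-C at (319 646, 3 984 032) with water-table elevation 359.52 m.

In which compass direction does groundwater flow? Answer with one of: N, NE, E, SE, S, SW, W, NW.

NE

With h = a·x + b·y + c and OW-A as origin, the differences give:
  30·a + 105·b = -1.04
  20·a + 25·b = -0.31
Eliminate b (×25 and ×105, subtract): -1350·a = 6.550 → a = ∂h/∂x = -0.004852
Back-substitute: b = ∂h/∂y = -0.008519.
Flow = −∇h = (+0.004852 east, +0.008519 north), which points northeast.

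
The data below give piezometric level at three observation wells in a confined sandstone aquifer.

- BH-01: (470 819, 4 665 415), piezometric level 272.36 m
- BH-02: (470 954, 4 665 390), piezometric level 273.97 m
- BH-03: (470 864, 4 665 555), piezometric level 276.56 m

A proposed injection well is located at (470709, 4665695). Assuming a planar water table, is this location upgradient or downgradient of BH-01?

With h = a·x + b·y + c and BH-01 as origin, the differences give:
  135·a + (-25)·b = +1.61
  45·a + 140·b = +4.20
Eliminate b (×140 and ×(-25), subtract): 20025·a = 330.400 → a = ∂h/∂x = +0.01650
Back-substitute: b = ∂h/∂y = +0.02470.
Head at (470709, 4665695) = 272.36 + (+0.01650)·(-110) + (+0.02470)·(280) = 277.46 m.
That is higher than the 272.36 m at BH-01, so the point is upgradient.

upgradient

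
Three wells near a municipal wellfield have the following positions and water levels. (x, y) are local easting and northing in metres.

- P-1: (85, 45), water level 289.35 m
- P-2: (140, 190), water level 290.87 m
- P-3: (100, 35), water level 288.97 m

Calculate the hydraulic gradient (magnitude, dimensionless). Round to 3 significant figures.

0.0217

With h = a·x + b·y + c and P-1 as origin, the differences give:
  55·a + 145·b = +1.52
  15·a + (-10)·b = -0.38
Eliminate b (×(-10) and ×145, subtract): -2725·a = 39.900 → a = ∂h/∂x = -0.01464
Back-substitute: b = ∂h/∂y = +0.01604.
|∇h| = √(-0.01464² + 0.01604²) = 0.02172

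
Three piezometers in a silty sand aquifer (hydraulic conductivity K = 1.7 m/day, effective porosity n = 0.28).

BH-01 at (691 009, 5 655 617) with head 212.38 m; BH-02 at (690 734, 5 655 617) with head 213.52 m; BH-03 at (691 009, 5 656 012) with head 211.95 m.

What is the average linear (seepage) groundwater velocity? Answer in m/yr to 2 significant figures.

9.5 m/yr

∂h/∂x = (213.52 − 212.38) / (690734 − 691009) = -0.004145
∂h/∂y = (211.95 − 212.38) / (5656012 − 5655617) = -0.001089
|∇h| = √(-0.004145² + -0.001089²) = 0.004286
Seepage velocity v = K·i/n = 1.7 × 0.004286 / 0.28 = 0.02602 m/day = 9.504 m/yr.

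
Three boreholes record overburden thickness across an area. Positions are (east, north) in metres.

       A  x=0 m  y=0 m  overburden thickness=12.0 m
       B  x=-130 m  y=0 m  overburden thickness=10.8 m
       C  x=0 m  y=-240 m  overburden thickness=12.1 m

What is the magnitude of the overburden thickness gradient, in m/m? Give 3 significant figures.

∂d/∂x = (10.8 − 12.0) / (-130 − 0) = +0.009231
∂d/∂y = (12.1 − 12.0) / (-240 − 0) = -0.0004167
|∇f| = √(0.009231² + -0.0004167²) = 0.00924 m/m

0.00924 m/m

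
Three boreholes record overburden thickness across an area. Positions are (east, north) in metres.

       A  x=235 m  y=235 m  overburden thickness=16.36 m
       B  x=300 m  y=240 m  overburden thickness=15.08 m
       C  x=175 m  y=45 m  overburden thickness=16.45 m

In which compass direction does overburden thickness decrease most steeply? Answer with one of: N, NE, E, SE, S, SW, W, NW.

E

With d = a·x + b·y + c and A as origin, the differences give:
  65·a + 5·b = -1.28
  (-60)·a + (-190)·b = +0.09
Eliminate b (×(-190) and ×5, subtract): -12050·a = 242.750 → a = ∂d/∂x = -0.02015
Back-substitute: b = ∂d/∂y = +0.005888.
Steepest decrease is along −∇f = (+0.02015 E, -0.005888 N) → east.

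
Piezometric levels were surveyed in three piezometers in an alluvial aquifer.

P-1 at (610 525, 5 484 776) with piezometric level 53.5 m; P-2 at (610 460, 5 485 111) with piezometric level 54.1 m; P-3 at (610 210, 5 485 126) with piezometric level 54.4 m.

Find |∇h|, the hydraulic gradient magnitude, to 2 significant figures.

With h = a·x + b·y + c and P-1 as origin, the differences give:
  (-65)·a + 335·b = +0.6
  (-315)·a + 350·b = +0.9
Eliminate b (×350 and ×335, subtract): 82775·a = -91.50 → a = ∂h/∂x = -0.001105
Back-substitute: b = ∂h/∂y = +0.001577.
|∇h| = √(-0.001105² + 0.001577²) = 0.001926

0.0019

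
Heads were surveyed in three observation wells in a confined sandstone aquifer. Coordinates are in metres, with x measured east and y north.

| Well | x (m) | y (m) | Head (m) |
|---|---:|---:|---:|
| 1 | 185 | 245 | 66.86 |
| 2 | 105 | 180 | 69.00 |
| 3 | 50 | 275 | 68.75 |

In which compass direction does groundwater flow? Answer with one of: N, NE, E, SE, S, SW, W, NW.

NE

Taking 1 as reference: 2−1 = (-80, -65, +2.14); 3−1 = (-135, 30, +1.89).
Determinant of the coordinate differences = (-80)·30 − (-135)·(-65) = -11175.
∂h/∂x = [(+2.14)·30 − (+1.89)·(-65)] / -11175 = -0.01674
∂h/∂y = [(-80)·(+1.89) − (-135)·(+2.14)] / -11175 = -0.01232
Flow = −∇h = (+0.01674 east, +0.01232 north), which points northeast.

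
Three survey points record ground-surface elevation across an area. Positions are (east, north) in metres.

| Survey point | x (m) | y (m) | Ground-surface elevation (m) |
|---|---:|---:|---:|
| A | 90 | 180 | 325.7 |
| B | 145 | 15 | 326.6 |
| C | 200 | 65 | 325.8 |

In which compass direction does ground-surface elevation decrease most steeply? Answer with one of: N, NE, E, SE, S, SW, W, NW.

NE

Differences from A: to B (Δx, Δy, Δh) = (55, -165, +0.9); to C = (110, -115, +0.1).
Determinant of the coordinate differences = 55·(-115) − 110·(-165) = 11825.
∂z/∂x = [(+0.9)·(-115) − (+0.1)·(-165)] / 11825 = -0.007357
∂z/∂y = [55·(+0.1) − 110·(+0.9)] / 11825 = -0.007907
Steepest decrease is along −∇f = (+0.007357 E, +0.007907 N) → northeast.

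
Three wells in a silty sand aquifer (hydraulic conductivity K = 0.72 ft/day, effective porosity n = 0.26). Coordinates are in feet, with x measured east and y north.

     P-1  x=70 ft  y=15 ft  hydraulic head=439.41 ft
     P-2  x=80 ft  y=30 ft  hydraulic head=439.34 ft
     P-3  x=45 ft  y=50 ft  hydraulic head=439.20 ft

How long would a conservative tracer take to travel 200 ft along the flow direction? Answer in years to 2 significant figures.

37 years

Three-point gradient (reference P-1): Δ to P-2 = (10, 15, -0.07), Δ to P-3 = (-25, 35, -0.21).
∂h/∂x = +0.0009655, ∂h/∂y = -0.005310 (det = 725).
|∇h| = √(0.0009655² + -0.005310²) = 0.005397
Seepage velocity v = K·i/n = 0.72 × 0.005397 / 0.26 = 0.01495 ft/day.
t = 200 / 0.01495 = 1.338e+04 days = 36.6 years.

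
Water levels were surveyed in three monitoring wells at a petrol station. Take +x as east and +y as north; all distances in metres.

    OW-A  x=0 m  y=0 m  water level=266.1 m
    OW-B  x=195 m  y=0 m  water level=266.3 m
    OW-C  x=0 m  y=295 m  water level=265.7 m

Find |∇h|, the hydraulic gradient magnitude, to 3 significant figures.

∂h/∂x = (266.3 − 266.1) / (195 − 0) = +0.001026
∂h/∂y = (265.7 − 266.1) / (295 − 0) = -0.001356
|∇h| = √(0.001026² + -0.001356²) = 0.0017

0.00170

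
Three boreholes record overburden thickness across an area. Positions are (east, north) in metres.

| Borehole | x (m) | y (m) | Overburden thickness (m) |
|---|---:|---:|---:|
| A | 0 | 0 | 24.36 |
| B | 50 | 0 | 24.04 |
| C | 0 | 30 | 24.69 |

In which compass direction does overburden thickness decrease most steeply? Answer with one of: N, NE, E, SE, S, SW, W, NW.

∂d/∂x = (24.04 − 24.36) / (50 − 0) = -0.006400
∂d/∂y = (24.69 − 24.36) / (30 − 0) = +0.01100
Steepest decrease is along −∇f = (+0.006400 E, -0.01100 N) → southeast.

SE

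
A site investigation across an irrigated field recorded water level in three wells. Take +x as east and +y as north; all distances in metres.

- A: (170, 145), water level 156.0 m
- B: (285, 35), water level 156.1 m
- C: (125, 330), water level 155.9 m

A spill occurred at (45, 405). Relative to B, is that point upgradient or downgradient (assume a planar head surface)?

Three-point gradient (reference A): Δ to B = (115, -110, +0.1), Δ to C = (-45, 185, -0.1).
∂h/∂x = +0.0004594, ∂h/∂y = -0.0004288 (det = 16325).
Head at (45, 405) = 156.0 + (+0.0004594)·(-125) + (-0.0004288)·(260) = 155.83 m.
That is lower than the 156.1 m at B, so the point is downgradient.

downgradient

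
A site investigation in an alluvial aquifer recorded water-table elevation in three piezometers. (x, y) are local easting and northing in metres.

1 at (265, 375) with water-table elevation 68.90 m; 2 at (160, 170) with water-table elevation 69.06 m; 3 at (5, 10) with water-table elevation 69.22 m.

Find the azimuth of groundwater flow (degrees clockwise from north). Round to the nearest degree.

042°

Differences from 1: to 2 (Δx, Δy, Δh) = (-105, -205, +0.16); to 3 = (-260, -365, +0.32).
Solve a·Δx + b·Δy = Δh: det = (-105)·(-365) − (-260)·(-205) = -14975.
∂h/∂x = [(+0.16)·(-365) − (+0.32)·(-205)] / -14975 = -0.0004808
∂h/∂y = [(-105)·(+0.32) − (-260)·(+0.16)] / -14975 = -0.0005342
Flow direction (−∇h) has components (+0.0004808 E, +0.0005342 N).
Azimuth = atan2(E, N) = atan2(+0.0004808, +0.0005342) = 42.0° ≈ 042°.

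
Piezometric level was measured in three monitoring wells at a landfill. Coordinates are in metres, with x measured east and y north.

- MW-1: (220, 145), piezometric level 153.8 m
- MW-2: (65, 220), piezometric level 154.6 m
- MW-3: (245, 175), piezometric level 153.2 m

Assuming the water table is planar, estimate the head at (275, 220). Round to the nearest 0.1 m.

With h = a·x + b·y + c and MW-1 as origin, the differences give:
  (-155)·a + 75·b = +0.8
  25·a + 30·b = -0.6
Eliminate b (×30 and ×75, subtract): -6525·a = 69.00 → a = ∂h/∂x = -0.01057
Back-substitute: b = ∂h/∂y = -0.01119.
h(275, 220) = 153.8 + (-0.01057)·(55) + (-0.01119)·(75) = 153.8 -0.582 -0.839 = 152.379 m.

152.4 m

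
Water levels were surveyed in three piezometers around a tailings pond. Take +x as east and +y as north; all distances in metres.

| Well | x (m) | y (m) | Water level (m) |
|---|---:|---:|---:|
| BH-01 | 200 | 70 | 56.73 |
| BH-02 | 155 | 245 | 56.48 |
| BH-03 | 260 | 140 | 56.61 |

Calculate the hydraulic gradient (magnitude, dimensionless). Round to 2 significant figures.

0.0015

Taking BH-01 as reference: BH-02−BH-01 = (-45, 175, -0.25); BH-03−BH-01 = (60, 70, -0.12).
Solve a·Δx + b·Δy = Δh: det = (-45)·70 − 60·175 = -13650.
∂h/∂x = [(-0.25)·70 − (-0.12)·175] / -13650 = -0.0002564
∂h/∂y = [(-45)·(-0.12) − 60·(-0.25)] / -13650 = -0.001495
|∇h| = √(-0.0002564² + -0.001495²) = 0.001517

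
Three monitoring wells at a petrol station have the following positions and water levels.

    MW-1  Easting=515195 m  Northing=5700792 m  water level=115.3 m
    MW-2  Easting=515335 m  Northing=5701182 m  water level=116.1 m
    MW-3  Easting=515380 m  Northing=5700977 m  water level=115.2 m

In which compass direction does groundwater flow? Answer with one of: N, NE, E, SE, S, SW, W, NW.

With h = a·x + b·y + c and MW-1 as origin, the differences give:
  140·a + 390·b = +0.8
  185·a + 185·b = -0.1
Eliminate b (×185 and ×390, subtract): -46250·a = 187.00 → a = ∂h/∂x = -0.004043
Back-substitute: b = ∂h/∂y = +0.003503.
Flow = −∇h = (+0.004043 east, -0.003503 north), which points southeast.

SE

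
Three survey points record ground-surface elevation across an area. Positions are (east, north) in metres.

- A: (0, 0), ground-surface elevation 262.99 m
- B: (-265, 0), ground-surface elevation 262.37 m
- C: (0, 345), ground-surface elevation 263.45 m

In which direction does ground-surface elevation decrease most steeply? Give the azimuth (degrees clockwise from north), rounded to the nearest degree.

∂z/∂x = (262.37 − 262.99) / (-265 − 0) = +0.002340
∂z/∂y = (263.45 − 262.99) / (345 − 0) = +0.001333
Steepest decrease is along −∇f: components (-0.002340 E, -0.001333 N).
Azimuth = atan2(-0.002340, -0.001333) = 240.3° ≈ 240°.

240°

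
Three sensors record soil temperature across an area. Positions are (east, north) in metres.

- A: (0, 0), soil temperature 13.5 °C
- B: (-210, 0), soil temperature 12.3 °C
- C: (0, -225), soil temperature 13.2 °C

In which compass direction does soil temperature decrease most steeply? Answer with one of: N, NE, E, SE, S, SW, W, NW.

W

∂T/∂x = (12.3 − 13.5) / (-210 − 0) = +0.005714
∂T/∂y = (13.2 − 13.5) / (-225 − 0) = +0.001333
Steepest decrease is along −∇f = (-0.005714 E, -0.001333 N) → west.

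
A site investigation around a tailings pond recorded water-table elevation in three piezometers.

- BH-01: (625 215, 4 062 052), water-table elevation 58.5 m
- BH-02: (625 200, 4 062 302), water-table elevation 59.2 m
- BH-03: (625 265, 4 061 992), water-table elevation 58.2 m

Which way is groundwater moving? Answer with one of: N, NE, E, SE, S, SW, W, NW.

Three-point gradient (reference BH-01): Δ to BH-02 = (-15, 250, +0.7), Δ to BH-03 = (50, -60, -0.3).
∂h/∂x = -0.002845, ∂h/∂y = +0.002629 (det = -11600).
Flow = −∇h = (+0.002845 east, -0.002629 north), which points southeast.

SE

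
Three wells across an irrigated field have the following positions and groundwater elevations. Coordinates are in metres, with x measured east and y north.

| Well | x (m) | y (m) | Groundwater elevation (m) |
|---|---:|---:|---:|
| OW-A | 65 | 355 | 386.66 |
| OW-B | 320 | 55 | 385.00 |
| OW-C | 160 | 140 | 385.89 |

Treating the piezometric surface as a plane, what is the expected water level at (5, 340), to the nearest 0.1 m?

386.9 m

Taking OW-A as reference: OW-B−OW-A = (255, -300, -1.66); OW-C−OW-A = (95, -215, -0.77).
Determinant of the coordinate differences = 255·(-215) − 95·(-300) = -26325.
∂h/∂x = [(-1.66)·(-215) − (-0.77)·(-300)] / -26325 = -0.004783
∂h/∂y = [255·(-0.77) − 95·(-1.66)] / -26325 = +0.001468
h(5, 340) = 386.66 + (-0.004783)·(-60) + (+0.001468)·(-15) = 386.66 +0.287 -0.022 = 386.925 m.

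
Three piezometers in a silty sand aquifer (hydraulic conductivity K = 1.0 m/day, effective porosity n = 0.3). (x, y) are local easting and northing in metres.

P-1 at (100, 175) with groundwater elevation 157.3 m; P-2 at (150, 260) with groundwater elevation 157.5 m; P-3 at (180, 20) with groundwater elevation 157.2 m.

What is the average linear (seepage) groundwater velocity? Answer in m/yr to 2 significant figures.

2.6 m/yr

Differences from P-1: to P-2 (Δx, Δy, Δh) = (50, 85, +0.2); to P-3 = (80, -155, -0.1).
Determinant of the coordinate differences = 50·(-155) − 80·85 = -14550.
∂h/∂x = [(+0.2)·(-155) − (-0.1)·85] / -14550 = +0.001546
∂h/∂y = [50·(-0.1) − 80·(+0.2)] / -14550 = +0.001443
|∇h| = √(0.001546² + 0.001443²) = 0.002115
Seepage velocity v = K·i/n = 1.0 × 0.002115 / 0.3 = 0.00705 m/day = 2.575 m/yr.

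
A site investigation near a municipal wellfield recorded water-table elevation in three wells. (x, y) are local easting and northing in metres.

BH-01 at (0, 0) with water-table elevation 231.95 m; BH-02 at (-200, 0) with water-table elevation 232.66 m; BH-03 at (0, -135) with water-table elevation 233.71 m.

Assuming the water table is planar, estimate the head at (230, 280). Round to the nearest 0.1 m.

∂h/∂x = (232.66 − 231.95) / (-200 − 0) = -0.003550
∂h/∂y = (233.71 − 231.95) / (-135 − 0) = -0.01304
h(230, 280) = 231.95 + (-0.003550)·(230) + (-0.01304)·(280) = 231.95 -0.817 -3.650 = 227.483 m.

227.5 m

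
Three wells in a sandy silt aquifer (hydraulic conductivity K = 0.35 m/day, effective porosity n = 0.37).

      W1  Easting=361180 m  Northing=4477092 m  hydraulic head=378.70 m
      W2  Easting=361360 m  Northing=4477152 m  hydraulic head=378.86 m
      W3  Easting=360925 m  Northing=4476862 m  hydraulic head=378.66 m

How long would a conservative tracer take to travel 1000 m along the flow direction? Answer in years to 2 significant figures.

1600 years

Differences from W1: to W2 (Δx, Δy, Δh) = (180, 60, +0.16); to W3 = (-255, -230, -0.04).
Solve a·Δx + b·Δy = Δh: det = 180·(-230) − (-255)·60 = -26100.
∂h/∂x = [(+0.16)·(-230) − (-0.04)·60] / -26100 = +0.001318
∂h/∂y = [180·(-0.04) − (-255)·(+0.16)] / -26100 = -0.001287
|∇h| = √(0.001318² + -0.001287²) = 0.001842
Seepage velocity v = K·i/n = 0.35 × 0.001842 / 0.37 = 0.001742 m/day.
t = 1000 / 0.001742 = 5.741e+05 days = 1.57e+03 years.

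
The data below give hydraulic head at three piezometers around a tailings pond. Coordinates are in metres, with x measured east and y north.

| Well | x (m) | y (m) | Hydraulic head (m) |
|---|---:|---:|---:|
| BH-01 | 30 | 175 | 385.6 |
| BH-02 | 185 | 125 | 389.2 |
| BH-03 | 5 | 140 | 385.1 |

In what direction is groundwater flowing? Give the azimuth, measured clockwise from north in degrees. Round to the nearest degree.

Taking BH-01 as reference: BH-02−BH-01 = (155, -50, +3.6); BH-03−BH-01 = (-25, -35, -0.5).
Determinant of the coordinate differences = 155·(-35) − (-25)·(-50) = -6675.
∂h/∂x = [(+3.6)·(-35) − (-0.5)·(-50)] / -6675 = +0.02262
∂h/∂y = [155·(-0.5) − (-25)·(+3.6)] / -6675 = -0.001873
Flow direction (−∇h) has components (-0.02262 E, +0.001873 N).
Azimuth = atan2(E, N) = atan2(-0.02262, +0.001873) = 274.7° ≈ 275°.

275°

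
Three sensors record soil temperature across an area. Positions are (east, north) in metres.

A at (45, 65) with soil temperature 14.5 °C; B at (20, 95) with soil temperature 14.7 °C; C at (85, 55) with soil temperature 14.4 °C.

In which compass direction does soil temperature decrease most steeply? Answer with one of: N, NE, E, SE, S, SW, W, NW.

S

With T = a·x + b·y + c and A as origin, the differences give:
  (-25)·a + 30·b = +0.2
  40·a + (-10)·b = -0.1
Eliminate b (×(-10) and ×30, subtract): -950·a = 1.00 → a = ∂T/∂x = -0.001053
Back-substitute: b = ∂T/∂y = +0.005789.
Steepest decrease is along −∇f = (+0.001053 E, -0.005789 N) → south.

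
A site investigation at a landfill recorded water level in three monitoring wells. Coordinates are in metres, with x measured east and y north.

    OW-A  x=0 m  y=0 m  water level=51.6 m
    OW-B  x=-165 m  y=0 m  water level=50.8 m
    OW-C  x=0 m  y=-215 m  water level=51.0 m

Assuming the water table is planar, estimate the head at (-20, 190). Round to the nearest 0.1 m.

∂h/∂x = (50.8 − 51.6) / (-165 − 0) = +0.004848
∂h/∂y = (51.0 − 51.6) / (-215 − 0) = +0.002791
h(-20, 190) = 51.6 + (+0.004848)·(-20) + (+0.002791)·(190) = 51.6 -0.097 +0.530 = 52.033 m.

52.0 m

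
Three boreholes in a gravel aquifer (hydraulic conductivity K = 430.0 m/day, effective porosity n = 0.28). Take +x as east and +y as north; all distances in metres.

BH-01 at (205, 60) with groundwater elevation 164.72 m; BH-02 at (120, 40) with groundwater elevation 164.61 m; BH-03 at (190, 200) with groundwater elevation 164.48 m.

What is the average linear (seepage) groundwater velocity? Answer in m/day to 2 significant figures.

3.5 m/day

With h = a·x + b·y + c and BH-01 as origin, the differences give:
  (-85)·a + (-20)·b = -0.11
  (-15)·a + 140·b = -0.24
Eliminate b (×140 and ×(-20), subtract): -12200·a = -20.200 → a = ∂h/∂x = +0.001656
Back-substitute: b = ∂h/∂y = -0.001537.
|∇h| = √(0.001656² + -0.001537²) = 0.002259
Seepage velocity v = K·i/n = 430.0 × 0.002259 / 0.28 = 3.469 m/day.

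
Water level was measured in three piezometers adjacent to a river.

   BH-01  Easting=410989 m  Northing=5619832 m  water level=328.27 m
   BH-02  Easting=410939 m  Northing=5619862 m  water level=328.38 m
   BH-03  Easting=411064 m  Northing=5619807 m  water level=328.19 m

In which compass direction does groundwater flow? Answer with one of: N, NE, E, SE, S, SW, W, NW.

S

Taking BH-01 as reference: BH-02−BH-01 = (-50, 30, +0.11); BH-03−BH-01 = (75, -25, -0.08).
Solve a·Δx + b·Δy = Δh: det = (-50)·(-25) − 75·30 = -1000.
∂h/∂x = [(+0.11)·(-25) − (-0.08)·30] / -1000 = +0.0003500
∂h/∂y = [(-50)·(-0.08) − 75·(+0.11)] / -1000 = +0.004250
Flow = −∇h = (-0.0003500 east, -0.004250 north), which points south.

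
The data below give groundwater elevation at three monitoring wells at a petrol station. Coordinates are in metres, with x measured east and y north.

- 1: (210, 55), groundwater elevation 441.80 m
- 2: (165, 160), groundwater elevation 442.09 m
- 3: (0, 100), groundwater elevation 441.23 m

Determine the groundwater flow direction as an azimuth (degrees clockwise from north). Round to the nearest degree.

Three-point gradient (reference 1): Δ to 2 = (-45, 105, +0.29), Δ to 3 = (-210, 45, -0.57).
∂h/∂x = +0.003640, ∂h/∂y = +0.004322 (det = 20025).
Flow direction (−∇h) has components (-0.003640 E, -0.004322 N).
Azimuth = atan2(E, N) = atan2(-0.003640, -0.004322) = 220.1° ≈ 220°.

220°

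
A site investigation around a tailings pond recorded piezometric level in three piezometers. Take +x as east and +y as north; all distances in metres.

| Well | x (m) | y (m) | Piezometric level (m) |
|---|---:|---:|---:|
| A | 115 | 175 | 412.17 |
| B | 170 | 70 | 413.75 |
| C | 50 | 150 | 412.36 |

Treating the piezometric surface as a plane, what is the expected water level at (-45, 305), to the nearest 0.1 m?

Differences from A: to B (Δx, Δy, Δh) = (55, -105, +1.58); to C = (-65, -25, +0.19).
Solve a·Δx + b·Δy = Δh: det = 55·(-25) − (-65)·(-105) = -8200.
∂h/∂x = [(+1.58)·(-25) − (+0.19)·(-105)] / -8200 = +0.002384
∂h/∂y = [55·(+0.19) − (-65)·(+1.58)] / -8200 = -0.01380
h(-45, 305) = 412.17 + (+0.002384)·(-160) + (-0.01380)·(130) = 412.17 -0.381 -1.794 = 409.995 m.

410.0 m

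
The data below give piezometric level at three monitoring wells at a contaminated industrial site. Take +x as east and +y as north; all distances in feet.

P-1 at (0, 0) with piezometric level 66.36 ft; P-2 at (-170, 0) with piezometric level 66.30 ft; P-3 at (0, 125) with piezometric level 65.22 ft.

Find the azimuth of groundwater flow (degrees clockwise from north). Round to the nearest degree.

358°

∂h/∂x = (66.30 − 66.36) / (-170 − 0) = +0.0003529
∂h/∂y = (65.22 − 66.36) / (125 − 0) = -0.009120
Flow direction (−∇h) has components (-0.0003529 E, +0.009120 N).
Azimuth = atan2(E, N) = atan2(-0.0003529, +0.009120) = 357.8° ≈ 358°.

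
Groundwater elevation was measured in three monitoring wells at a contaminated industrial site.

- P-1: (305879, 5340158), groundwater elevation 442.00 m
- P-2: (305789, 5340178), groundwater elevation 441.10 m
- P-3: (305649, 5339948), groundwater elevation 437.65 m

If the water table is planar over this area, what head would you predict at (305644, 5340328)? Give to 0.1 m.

440.6 m

With h = a·x + b·y + c and P-1 as origin, the differences give:
  (-90)·a + 20·b = -0.90
  (-230)·a + (-210)·b = -4.35
Eliminate b (×(-210) and ×20, subtract): 23500·a = 276.000 → a = ∂h/∂x = +0.01174
Back-substitute: b = ∂h/∂y = +0.007851.
h(305644, 5340328) = 442.00 + (+0.01174)·(-235) + (+0.007851)·(170) = 442.00 -2.760 +1.335 = 440.575 m.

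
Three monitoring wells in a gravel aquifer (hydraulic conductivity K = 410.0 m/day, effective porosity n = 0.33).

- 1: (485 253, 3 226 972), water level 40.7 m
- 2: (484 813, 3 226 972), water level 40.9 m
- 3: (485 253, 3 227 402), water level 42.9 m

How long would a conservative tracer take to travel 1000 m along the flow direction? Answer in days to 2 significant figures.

160 days

∂h/∂x = (40.9 − 40.7) / (484813 − 485253) = -0.0004545
∂h/∂y = (42.9 − 40.7) / (3227402 − 3226972) = +0.005116
|∇h| = √(-0.0004545² + 0.005116²) = 0.005136
Seepage velocity v = K·i/n = 410.0 × 0.005136 / 0.33 = 6.381 m/day.
t = 1000 / 6.381 = 156.7 days.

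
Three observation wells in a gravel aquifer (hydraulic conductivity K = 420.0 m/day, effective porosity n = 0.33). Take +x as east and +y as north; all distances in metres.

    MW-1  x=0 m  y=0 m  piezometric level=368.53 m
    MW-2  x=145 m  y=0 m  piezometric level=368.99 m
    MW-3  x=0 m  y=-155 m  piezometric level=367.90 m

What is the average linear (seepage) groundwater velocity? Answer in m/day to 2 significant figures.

∂h/∂x = (368.99 − 368.53) / (145 − 0) = +0.003172
∂h/∂y = (367.90 − 368.53) / (-155 − 0) = +0.004065
|∇h| = √(0.003172² + 0.004065²) = 0.005156
Seepage velocity v = K·i/n = 420.0 × 0.005156 / 0.33 = 6.562 m/day.

6.6 m/day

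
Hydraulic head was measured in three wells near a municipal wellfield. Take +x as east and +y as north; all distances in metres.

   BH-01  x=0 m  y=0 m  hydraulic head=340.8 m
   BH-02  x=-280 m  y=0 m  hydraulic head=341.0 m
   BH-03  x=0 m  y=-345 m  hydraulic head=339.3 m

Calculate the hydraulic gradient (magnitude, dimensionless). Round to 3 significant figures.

∂h/∂x = (341.0 − 340.8) / (-280 − 0) = -0.0007143
∂h/∂y = (339.3 − 340.8) / (-345 − 0) = +0.004348
|∇h| = √(-0.0007143² + 0.004348²) = 0.004406

0.00441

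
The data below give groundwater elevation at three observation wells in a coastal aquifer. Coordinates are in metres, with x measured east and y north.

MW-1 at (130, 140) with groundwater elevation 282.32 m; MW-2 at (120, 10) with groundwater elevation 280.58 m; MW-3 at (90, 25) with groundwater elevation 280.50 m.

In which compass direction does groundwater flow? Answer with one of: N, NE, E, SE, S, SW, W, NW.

Taking MW-1 as reference: MW-2−MW-1 = (-10, -130, -1.74); MW-3−MW-1 = (-40, -115, -1.82).
Solve a·Δx + b·Δy = Δh: det = (-10)·(-115) − (-40)·(-130) = -4050.
∂h/∂x = [(-1.74)·(-115) − (-1.82)·(-130)] / -4050 = +0.009012
∂h/∂y = [(-10)·(-1.82) − (-40)·(-1.74)] / -4050 = +0.01269
Flow = −∇h = (-0.009012 east, -0.01269 north), which points southwest.

SW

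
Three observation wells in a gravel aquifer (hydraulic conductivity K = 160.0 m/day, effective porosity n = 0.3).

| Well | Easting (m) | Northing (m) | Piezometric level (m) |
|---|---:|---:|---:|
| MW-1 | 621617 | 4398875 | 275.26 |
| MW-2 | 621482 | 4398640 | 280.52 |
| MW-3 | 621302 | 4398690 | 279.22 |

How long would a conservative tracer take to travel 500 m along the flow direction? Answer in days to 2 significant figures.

Three-point gradient (reference MW-1): Δ to MW-2 = (-135, -235, +5.26), Δ to MW-3 = (-315, -185, +3.96).
∂h/∂x = +0.0008665, ∂h/∂y = -0.02288 (det = -49050).
|∇h| = √(0.0008665² + -0.02288²) = 0.0229
Seepage velocity v = K·i/n = 160.0 × 0.0229 / 0.3 = 12.21 m/day.
t = 500 / 12.21 = 40.95 days.

41 days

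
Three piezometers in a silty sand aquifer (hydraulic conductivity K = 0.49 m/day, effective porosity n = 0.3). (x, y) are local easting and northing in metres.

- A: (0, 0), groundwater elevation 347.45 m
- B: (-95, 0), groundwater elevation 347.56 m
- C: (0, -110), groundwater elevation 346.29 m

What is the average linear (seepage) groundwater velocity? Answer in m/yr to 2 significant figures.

∂h/∂x = (347.56 − 347.45) / (-95 − 0) = -0.001158
∂h/∂y = (346.29 − 347.45) / (-110 − 0) = +0.01055
|∇h| = √(-0.001158² + 0.01055²) = 0.01061
Seepage velocity v = K·i/n = 0.49 × 0.01061 / 0.3 = 0.01733 m/day = 6.33 m/yr.

6.3 m/yr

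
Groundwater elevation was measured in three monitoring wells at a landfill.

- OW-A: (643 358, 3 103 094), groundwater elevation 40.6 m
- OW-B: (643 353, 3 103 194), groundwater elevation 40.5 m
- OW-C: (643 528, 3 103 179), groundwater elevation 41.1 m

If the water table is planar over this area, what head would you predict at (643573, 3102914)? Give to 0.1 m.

41.5 m

Taking OW-A as reference: OW-B−OW-A = (-5, 100, -0.1); OW-C−OW-A = (170, 85, +0.5).
Determinant of the coordinate differences = (-5)·85 − 170·100 = -17425.
∂h/∂x = [(-0.1)·85 − (+0.5)·100] / -17425 = +0.003357
∂h/∂y = [(-5)·(+0.5) − 170·(-0.1)] / -17425 = -0.0008321
h(643573, 3102914) = 40.6 + (+0.003357)·(215) + (-0.0008321)·(-180) = 40.6 +0.722 +0.150 = 41.472 m.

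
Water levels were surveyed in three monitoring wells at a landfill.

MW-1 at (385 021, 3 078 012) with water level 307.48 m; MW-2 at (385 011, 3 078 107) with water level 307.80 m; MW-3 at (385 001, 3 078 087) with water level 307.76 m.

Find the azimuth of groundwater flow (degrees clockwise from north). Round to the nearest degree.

144°

Differences from MW-1: to MW-2 (Δx, Δy, Δh) = (-10, 95, +0.32); to MW-3 = (-20, 75, +0.28).
Determinant of the coordinate differences = (-10)·75 − (-20)·95 = 1150.
∂h/∂x = [(+0.32)·75 − (+0.28)·95] / 1150 = -0.002261
∂h/∂y = [(-10)·(+0.28) − (-20)·(+0.32)] / 1150 = +0.003130
Flow direction (−∇h) has components (+0.002261 E, -0.003130 N).
Azimuth = atan2(E, N) = atan2(+0.002261, -0.003130) = 144.2° ≈ 144°.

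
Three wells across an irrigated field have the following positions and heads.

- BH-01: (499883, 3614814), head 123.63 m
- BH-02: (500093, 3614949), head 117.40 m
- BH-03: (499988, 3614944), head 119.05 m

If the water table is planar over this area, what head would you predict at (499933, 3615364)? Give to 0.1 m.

With h = a·x + b·y + c and BH-01 as origin, the differences give:
  210·a + 135·b = -6.23
  105·a + 130·b = -4.58
Eliminate b (×130 and ×135, subtract): 13125·a = -191.600 → a = ∂h/∂x = -0.01460
Back-substitute: b = ∂h/∂y = -0.02344.
h(499933, 3615364) = 123.63 + (-0.01460)·(50) + (-0.02344)·(550) = 123.63 -0.730 -12.892 = 110.008 m.

110.0 m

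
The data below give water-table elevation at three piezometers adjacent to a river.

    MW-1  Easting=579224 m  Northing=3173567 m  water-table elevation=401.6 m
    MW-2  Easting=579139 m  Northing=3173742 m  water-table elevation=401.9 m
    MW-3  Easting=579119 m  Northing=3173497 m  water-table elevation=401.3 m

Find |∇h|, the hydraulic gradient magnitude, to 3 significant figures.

Differences from MW-1: to MW-2 (Δx, Δy, Δh) = (-85, 175, +0.3); to MW-3 = (-105, -70, -0.3).
Determinant of the coordinate differences = (-85)·(-70) − (-105)·175 = 24325.
∂h/∂x = [(+0.3)·(-70) − (-0.3)·175] / 24325 = +0.001295
∂h/∂y = [(-85)·(-0.3) − (-105)·(+0.3)] / 24325 = +0.002343
|∇h| = √(0.001295² + 0.002343²) = 0.002677

0.00268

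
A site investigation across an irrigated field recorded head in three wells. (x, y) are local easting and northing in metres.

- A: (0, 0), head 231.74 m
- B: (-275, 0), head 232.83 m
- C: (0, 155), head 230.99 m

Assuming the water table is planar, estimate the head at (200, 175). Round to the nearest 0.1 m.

∂h/∂x = (232.83 − 231.74) / (-275 − 0) = -0.003964
∂h/∂y = (230.99 − 231.74) / (155 − 0) = -0.004839
h(200, 175) = 231.74 + (-0.003964)·(200) + (-0.004839)·(175) = 231.74 -0.793 -0.847 = 230.100 m.

230.1 m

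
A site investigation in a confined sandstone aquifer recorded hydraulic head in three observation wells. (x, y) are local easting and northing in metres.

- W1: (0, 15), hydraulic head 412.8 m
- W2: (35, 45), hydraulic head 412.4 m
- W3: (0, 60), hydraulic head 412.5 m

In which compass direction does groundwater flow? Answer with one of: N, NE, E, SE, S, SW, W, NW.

NE

Differences from W1: to W2 (Δx, Δy, Δh) = (35, 30, -0.4); to W3 = (0, 45, -0.3).
Determinant of the coordinate differences = 35·45 − 0·30 = 1575.
∂h/∂x = [(-0.4)·45 − (-0.3)·30] / 1575 = -0.005714
∂h/∂y = [35·(-0.3) − 0·(-0.4)] / 1575 = -0.006667
Flow = −∇h = (+0.005714 east, +0.006667 north), which points northeast.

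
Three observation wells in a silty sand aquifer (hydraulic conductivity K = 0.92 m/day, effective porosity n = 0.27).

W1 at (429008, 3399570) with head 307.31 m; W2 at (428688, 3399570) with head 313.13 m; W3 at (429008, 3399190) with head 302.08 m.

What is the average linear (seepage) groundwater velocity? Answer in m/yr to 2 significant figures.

28 m/yr

∂h/∂x = (313.13 − 307.31) / (428688 − 429008) = -0.01819
∂h/∂y = (302.08 − 307.31) / (3399190 − 3399570) = +0.01376
|∇h| = √(-0.01819² + 0.01376²) = 0.02281
Seepage velocity v = K·i/n = 0.92 × 0.02281 / 0.27 = 0.07772 m/day = 28.39 m/yr.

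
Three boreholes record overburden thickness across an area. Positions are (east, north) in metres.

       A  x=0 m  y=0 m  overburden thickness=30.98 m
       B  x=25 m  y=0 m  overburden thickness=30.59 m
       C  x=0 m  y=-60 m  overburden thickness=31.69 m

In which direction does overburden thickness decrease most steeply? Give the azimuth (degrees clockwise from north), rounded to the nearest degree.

053°

∂d/∂x = (30.59 − 30.98) / (25 − 0) = -0.01560
∂d/∂y = (31.69 − 30.98) / (-60 − 0) = -0.01183
Steepest decrease is along −∇f: components (+0.01560 E, +0.01183 N).
Azimuth = atan2(+0.01560, +0.01183) = 52.8° ≈ 053°.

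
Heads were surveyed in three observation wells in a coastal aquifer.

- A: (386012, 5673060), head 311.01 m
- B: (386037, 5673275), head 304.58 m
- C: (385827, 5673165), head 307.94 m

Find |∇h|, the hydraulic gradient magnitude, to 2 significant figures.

0.030

Differences from A: to B (Δx, Δy, Δh) = (25, 215, -6.43); to C = (-185, 105, -3.07).
Solve a·Δx + b·Δy = Δh: det = 25·105 − (-185)·215 = 42400.
∂h/∂x = [(-6.43)·105 − (-3.07)·215] / 42400 = -0.0003561
∂h/∂y = [25·(-3.07) − (-185)·(-6.43)] / 42400 = -0.02987
|∇h| = √(-0.0003561² + -0.02987²) = 0.02987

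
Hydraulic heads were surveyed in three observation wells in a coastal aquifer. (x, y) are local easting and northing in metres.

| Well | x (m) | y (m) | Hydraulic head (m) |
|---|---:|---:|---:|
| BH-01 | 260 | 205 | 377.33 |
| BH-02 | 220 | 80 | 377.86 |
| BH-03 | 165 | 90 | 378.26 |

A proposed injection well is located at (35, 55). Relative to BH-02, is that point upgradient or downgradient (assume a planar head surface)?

With h = a·x + b·y + c and BH-01 as origin, the differences give:
  (-40)·a + (-125)·b = +0.53
  (-95)·a + (-115)·b = +0.93
Eliminate b (×(-115) and ×(-125), subtract): -7275·a = 55.300 → a = ∂h/∂x = -0.007601
Back-substitute: b = ∂h/∂y = -0.001808.
Head at (35, 55) = 377.33 + (-0.007601)·(-225) + (-0.001808)·(-150) = 379.31 m.
That is higher than the 377.86 m at BH-02, so the point is upgradient.

upgradient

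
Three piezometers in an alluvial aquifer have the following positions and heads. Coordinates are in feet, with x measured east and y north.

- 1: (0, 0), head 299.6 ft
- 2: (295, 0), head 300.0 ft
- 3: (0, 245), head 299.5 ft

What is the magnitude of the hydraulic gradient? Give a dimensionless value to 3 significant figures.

0.00142

∂h/∂x = (300.0 − 299.6) / (295 − 0) = +0.001356
∂h/∂y = (299.5 − 299.6) / (245 − 0) = -0.0004082
|∇h| = √(0.001356² + -0.0004082²) = 0.001416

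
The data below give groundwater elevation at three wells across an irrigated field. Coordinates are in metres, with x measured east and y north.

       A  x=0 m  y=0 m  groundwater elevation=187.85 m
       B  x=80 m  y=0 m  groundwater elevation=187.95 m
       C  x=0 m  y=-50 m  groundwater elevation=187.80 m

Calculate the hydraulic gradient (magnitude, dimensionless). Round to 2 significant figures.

∂h/∂x = (187.95 − 187.85) / (80 − 0) = +0.001250
∂h/∂y = (187.80 − 187.85) / (-50 − 0) = +0.0010000
|∇h| = √(0.001250² + 0.0010000²) = 0.001601

0.0016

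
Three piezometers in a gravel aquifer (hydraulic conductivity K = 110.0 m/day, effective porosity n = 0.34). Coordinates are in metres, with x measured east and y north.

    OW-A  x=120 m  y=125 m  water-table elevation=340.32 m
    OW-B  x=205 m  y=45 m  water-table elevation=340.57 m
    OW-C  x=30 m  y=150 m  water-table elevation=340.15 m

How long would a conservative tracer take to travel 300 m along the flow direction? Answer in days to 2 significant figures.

430 days

With h = a·x + b·y + c and OW-A as origin, the differences give:
  85·a + (-80)·b = +0.25
  (-90)·a + 25·b = -0.17
Eliminate b (×25 and ×(-80), subtract): -5075·a = -7.350 → a = ∂h/∂x = +0.001448
Back-substitute: b = ∂h/∂y = -0.001586.
|∇h| = √(0.001448² + -0.001586²) = 0.002148
Seepage velocity v = K·i/n = 110.0 × 0.002148 / 0.34 = 0.6949 m/day.
t = 300 / 0.6949 = 431.7 days.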